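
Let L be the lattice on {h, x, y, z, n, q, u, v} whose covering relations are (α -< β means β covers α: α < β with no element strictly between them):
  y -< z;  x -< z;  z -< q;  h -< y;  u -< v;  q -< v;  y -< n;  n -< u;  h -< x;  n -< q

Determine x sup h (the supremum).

Common upper bounds of {x, h}: q, v, x, z.
The least among these is x.

x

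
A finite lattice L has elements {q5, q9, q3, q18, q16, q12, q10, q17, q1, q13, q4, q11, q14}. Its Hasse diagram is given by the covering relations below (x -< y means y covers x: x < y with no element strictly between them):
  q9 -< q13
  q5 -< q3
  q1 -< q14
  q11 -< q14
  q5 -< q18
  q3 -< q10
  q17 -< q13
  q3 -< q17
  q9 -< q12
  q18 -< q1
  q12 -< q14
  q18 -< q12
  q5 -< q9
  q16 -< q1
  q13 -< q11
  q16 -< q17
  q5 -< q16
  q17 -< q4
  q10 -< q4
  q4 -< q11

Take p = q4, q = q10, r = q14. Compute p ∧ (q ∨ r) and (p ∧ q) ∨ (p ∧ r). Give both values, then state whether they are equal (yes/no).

q4; q4; yes

q ∨ r = q14, so p ∧ (q ∨ r) = q4 ∧ q14 = q4.
p ∧ q = q10 and p ∧ r = q4, so (p ∧ q) ∨ (p ∧ r) = q10 ∨ q4 = q4.
Equal: yes.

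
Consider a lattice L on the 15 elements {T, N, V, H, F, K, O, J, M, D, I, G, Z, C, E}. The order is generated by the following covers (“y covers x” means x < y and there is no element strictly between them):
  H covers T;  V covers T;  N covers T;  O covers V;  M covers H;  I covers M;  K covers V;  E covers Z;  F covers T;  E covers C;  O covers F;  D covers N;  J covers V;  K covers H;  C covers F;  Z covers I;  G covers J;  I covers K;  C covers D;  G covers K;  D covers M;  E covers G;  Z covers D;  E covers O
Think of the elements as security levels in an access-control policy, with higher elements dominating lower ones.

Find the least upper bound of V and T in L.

V

Common upper bounds of {V, T}: E, G, I, J, K, O, V, Z.
The least among these is V.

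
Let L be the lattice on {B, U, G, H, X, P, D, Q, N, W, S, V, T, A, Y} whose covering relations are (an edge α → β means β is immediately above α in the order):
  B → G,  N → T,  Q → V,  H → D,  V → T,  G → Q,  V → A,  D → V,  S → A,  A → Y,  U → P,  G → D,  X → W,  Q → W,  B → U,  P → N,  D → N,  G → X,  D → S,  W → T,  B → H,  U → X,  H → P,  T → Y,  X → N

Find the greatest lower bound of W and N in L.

Common lower bounds of {W, N}: B, G, U, X.
The greatest among these is X.

X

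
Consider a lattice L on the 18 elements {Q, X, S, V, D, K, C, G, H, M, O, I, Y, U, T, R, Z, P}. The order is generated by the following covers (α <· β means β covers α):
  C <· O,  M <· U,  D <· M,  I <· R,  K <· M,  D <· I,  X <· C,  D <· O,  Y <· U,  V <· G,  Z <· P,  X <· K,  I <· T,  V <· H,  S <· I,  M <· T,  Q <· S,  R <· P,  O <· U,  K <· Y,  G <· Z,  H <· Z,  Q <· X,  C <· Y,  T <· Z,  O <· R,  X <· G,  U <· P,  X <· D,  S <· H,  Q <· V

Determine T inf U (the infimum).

Common lower bounds of {T, U}: D, K, M, Q, X.
The greatest among these is M.

M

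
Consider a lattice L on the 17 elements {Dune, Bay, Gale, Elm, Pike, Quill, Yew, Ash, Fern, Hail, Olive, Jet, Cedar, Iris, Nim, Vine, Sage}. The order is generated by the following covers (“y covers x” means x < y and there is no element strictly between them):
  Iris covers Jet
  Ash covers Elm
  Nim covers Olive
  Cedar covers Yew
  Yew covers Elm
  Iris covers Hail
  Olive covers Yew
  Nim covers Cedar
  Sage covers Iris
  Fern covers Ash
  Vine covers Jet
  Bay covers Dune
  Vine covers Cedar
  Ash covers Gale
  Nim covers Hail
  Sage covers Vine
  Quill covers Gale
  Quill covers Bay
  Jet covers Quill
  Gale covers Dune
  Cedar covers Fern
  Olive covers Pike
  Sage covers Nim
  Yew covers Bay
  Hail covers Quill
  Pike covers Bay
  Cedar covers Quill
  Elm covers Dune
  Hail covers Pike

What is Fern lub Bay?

Cedar

Common upper bounds of {Fern, Bay}: Cedar, Nim, Sage, Vine.
The least among these is Cedar.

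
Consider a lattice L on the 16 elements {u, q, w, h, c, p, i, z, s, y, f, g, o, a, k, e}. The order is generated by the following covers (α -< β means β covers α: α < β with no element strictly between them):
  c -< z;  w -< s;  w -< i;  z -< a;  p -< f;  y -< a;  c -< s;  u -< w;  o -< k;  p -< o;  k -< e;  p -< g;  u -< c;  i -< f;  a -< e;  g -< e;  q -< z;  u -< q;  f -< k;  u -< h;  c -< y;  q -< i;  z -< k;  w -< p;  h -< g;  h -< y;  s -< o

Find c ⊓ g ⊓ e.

u

Common lower bounds of {c, g, e}: u.
The greatest among these is u.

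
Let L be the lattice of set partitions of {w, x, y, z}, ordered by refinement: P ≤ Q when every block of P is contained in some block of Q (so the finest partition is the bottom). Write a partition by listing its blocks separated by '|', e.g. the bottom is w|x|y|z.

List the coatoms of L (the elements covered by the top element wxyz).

wxy|z, wxz|y, wx|yz, wyz|x, wy|xz, wz|xy, w|xyz

The coatoms are exactly the elements covered by wxyz: wxy|z, wxz|y, wx|yz, wyz|x, wy|xz, wz|xy, w|xyz.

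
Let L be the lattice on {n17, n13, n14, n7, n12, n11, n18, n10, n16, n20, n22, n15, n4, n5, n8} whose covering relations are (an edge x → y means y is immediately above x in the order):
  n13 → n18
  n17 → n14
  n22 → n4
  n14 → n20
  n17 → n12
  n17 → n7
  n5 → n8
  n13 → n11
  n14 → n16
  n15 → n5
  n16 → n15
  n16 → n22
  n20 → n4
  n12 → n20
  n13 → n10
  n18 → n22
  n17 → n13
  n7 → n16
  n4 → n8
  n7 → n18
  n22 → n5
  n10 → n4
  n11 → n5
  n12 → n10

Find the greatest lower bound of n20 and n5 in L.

n14

Common lower bounds of {n20, n5}: n14, n17.
The greatest among these is n14.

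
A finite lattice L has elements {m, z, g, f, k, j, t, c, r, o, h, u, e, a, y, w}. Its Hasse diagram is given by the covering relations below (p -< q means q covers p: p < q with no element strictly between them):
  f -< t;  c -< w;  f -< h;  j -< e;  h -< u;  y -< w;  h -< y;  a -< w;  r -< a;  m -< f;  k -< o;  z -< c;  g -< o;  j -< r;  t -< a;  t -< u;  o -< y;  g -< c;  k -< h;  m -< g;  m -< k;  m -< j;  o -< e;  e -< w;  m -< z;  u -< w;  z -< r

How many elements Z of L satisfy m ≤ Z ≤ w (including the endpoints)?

16

The interval [m, w] = {a, c, e, f, g, h, j, k, m, o, r, t, u, w, y, z}, which has 16 elements.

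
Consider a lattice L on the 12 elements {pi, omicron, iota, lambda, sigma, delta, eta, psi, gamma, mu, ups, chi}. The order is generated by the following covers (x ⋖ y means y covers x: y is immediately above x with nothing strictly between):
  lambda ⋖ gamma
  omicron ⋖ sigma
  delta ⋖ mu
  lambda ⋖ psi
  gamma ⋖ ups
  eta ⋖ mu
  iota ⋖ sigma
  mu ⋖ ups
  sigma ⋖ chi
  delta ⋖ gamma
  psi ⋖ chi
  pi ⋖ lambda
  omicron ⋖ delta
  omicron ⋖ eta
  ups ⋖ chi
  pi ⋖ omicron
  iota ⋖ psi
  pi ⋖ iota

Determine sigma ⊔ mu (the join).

chi

Common upper bounds of {sigma, mu}: chi.
The least among these is chi.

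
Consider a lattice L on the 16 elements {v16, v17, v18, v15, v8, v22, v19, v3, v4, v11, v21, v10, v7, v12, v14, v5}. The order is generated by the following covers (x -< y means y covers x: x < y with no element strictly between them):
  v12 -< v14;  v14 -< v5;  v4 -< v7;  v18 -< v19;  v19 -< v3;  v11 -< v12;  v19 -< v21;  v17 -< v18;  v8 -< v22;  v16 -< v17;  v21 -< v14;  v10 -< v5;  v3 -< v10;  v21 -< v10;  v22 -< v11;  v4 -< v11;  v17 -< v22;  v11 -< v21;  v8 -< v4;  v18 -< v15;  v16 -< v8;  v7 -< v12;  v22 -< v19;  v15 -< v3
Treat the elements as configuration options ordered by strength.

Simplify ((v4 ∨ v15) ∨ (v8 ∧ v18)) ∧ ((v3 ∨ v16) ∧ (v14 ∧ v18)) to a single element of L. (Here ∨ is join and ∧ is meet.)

v18

v4 ∨ v15 = v10
v8 ∧ v18 = v16
v10 ∨ v16 = v10
v3 ∨ v16 = v3
v14 ∧ v18 = v18
v3 ∧ v18 = v18
v10 ∧ v18 = v18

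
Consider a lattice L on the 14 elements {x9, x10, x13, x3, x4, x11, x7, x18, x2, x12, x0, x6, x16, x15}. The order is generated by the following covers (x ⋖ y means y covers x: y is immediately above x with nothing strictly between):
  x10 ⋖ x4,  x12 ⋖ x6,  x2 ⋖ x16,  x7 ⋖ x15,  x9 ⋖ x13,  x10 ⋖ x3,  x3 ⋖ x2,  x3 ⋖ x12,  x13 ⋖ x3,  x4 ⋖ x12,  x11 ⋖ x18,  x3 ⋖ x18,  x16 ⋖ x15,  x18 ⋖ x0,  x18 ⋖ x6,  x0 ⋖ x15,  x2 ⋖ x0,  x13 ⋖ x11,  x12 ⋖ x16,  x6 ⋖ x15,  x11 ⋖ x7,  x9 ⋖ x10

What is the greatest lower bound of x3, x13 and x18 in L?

Common lower bounds of {x3, x13, x18}: x13, x9.
The greatest among these is x13.

x13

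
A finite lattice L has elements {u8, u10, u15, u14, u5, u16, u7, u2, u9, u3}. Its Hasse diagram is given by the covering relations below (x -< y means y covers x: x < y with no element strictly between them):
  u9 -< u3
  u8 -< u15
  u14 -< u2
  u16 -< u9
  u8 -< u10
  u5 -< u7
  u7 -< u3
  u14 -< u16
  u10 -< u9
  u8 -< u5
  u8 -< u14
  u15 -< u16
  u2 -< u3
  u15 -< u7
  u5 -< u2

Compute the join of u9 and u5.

u3

Common upper bounds of {u9, u5}: u3.
The least among these is u3.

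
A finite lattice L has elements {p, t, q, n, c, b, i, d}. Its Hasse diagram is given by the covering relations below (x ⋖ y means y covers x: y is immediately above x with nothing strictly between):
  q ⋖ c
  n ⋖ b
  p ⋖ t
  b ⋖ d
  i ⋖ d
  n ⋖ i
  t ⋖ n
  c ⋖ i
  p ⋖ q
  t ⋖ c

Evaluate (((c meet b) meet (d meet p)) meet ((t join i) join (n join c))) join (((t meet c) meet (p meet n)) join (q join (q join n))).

i

c ∧ b = t
d ∧ p = p
t ∧ p = p
t ∨ i = i
n ∨ c = i
i ∨ i = i
p ∧ i = p
t ∧ c = t
p ∧ n = p
t ∧ p = p
q ∨ n = i
q ∨ i = i
p ∨ i = i
p ∨ i = i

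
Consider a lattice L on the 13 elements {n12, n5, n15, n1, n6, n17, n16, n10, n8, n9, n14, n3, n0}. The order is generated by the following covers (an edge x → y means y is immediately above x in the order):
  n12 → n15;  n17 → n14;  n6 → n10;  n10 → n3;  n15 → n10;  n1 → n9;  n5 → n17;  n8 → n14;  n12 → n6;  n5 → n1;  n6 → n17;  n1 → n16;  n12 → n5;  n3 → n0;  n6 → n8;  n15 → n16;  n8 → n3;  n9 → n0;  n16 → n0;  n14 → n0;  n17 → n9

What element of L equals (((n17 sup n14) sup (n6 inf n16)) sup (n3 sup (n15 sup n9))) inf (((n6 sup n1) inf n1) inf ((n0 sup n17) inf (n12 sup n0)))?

n17 ∨ n14 = n14
n6 ∧ n16 = n12
n14 ∨ n12 = n14
n15 ∨ n9 = n0
n3 ∨ n0 = n0
n14 ∨ n0 = n0
n6 ∨ n1 = n9
n9 ∧ n1 = n1
n0 ∨ n17 = n0
n12 ∨ n0 = n0
n0 ∧ n0 = n0
n1 ∧ n0 = n1
n0 ∧ n1 = n1

n1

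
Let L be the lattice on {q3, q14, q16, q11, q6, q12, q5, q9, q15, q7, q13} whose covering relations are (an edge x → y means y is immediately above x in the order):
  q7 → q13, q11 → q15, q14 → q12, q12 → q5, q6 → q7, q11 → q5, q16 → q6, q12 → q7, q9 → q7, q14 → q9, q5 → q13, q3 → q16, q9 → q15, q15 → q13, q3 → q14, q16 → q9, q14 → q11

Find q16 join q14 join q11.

Common upper bounds of {q16, q14, q11}: q13, q15.
The least among these is q15.

q15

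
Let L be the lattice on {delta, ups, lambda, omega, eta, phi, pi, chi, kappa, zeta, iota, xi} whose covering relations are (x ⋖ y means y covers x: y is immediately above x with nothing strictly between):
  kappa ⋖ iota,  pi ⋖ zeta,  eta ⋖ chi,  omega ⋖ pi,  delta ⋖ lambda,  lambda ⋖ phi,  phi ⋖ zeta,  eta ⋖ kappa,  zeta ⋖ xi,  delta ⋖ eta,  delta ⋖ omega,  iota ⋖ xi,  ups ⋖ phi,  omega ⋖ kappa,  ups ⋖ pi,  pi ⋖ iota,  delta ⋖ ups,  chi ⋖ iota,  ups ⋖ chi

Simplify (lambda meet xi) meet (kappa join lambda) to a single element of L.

lambda

lambda ∧ xi = lambda
kappa ∨ lambda = xi
lambda ∧ xi = lambda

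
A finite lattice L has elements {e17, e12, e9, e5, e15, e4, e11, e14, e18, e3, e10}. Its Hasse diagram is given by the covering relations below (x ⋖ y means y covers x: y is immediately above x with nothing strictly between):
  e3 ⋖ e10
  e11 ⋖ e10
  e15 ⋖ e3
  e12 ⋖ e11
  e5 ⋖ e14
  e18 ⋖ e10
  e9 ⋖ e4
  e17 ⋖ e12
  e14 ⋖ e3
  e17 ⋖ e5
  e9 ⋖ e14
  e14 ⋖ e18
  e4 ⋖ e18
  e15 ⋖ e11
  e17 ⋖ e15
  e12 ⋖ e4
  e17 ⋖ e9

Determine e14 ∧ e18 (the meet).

Common lower bounds of {e14, e18}: e14, e17, e5, e9.
The greatest among these is e14.

e14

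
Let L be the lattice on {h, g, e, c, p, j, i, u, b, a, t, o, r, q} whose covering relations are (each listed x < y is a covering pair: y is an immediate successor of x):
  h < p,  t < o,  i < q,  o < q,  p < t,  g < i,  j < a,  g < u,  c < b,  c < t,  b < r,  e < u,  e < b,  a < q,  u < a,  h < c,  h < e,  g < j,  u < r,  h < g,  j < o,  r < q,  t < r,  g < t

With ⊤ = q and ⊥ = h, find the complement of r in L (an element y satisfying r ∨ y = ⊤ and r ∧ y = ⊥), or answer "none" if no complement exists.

For every candidate y, either r ∨ y ≠ q or r ∧ y ≠ h; no complement exists.

none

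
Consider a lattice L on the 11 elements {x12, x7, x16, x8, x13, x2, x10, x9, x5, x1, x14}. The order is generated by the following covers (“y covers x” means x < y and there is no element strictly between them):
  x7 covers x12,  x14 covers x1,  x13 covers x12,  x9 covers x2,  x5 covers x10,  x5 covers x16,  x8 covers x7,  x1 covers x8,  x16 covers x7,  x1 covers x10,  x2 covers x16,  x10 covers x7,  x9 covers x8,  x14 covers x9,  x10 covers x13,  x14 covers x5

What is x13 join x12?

Common upper bounds of {x13, x12}: x1, x10, x13, x14, x5.
The least among these is x13.

x13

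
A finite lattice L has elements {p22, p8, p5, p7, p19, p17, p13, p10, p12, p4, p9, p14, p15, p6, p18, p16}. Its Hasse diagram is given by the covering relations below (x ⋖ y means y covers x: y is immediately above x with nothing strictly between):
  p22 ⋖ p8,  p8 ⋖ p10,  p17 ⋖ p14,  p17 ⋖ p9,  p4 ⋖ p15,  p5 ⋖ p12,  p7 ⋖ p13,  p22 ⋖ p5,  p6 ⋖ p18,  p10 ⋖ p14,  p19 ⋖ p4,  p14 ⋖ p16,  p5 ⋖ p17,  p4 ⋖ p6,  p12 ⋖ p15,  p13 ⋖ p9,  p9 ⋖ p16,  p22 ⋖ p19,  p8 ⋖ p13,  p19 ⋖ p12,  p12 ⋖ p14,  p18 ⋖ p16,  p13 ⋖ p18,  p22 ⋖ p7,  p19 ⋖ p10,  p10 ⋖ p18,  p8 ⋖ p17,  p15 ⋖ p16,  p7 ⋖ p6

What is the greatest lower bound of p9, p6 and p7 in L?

p7

Common lower bounds of {p9, p6, p7}: p22, p7.
The greatest among these is p7.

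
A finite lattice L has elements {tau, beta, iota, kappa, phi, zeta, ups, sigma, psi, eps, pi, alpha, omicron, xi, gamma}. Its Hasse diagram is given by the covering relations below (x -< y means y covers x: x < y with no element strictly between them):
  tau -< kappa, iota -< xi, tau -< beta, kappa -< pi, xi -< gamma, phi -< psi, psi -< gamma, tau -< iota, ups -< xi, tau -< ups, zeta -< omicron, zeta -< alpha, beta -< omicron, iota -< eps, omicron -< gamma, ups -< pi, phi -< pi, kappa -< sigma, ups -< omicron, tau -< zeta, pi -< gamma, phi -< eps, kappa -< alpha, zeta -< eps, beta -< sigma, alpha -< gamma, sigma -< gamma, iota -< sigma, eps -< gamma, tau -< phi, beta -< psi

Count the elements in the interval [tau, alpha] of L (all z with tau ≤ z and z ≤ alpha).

4

The interval [tau, alpha] = {alpha, kappa, tau, zeta}, which has 4 elements.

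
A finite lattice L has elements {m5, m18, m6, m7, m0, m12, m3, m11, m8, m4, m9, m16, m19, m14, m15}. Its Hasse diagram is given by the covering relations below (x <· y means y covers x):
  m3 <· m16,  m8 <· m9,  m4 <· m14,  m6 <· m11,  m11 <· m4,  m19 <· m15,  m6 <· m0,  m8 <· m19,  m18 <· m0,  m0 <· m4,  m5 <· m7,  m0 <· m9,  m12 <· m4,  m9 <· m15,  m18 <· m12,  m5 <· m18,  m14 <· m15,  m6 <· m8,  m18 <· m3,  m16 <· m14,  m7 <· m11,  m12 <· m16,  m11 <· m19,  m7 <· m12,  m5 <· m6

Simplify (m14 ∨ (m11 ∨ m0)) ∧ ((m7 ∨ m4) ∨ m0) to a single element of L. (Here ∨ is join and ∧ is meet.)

m4

m11 ∨ m0 = m4
m14 ∨ m4 = m14
m7 ∨ m4 = m4
m4 ∨ m0 = m4
m14 ∧ m4 = m4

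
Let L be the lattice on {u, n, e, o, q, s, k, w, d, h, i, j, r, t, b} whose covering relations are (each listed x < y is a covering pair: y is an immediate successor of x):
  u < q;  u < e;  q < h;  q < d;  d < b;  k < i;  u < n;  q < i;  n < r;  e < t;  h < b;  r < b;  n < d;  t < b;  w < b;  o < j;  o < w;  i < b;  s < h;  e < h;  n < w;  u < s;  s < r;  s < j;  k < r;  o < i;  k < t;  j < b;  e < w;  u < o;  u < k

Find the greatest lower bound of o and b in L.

o

Common lower bounds of {o, b}: o, u.
The greatest among these is o.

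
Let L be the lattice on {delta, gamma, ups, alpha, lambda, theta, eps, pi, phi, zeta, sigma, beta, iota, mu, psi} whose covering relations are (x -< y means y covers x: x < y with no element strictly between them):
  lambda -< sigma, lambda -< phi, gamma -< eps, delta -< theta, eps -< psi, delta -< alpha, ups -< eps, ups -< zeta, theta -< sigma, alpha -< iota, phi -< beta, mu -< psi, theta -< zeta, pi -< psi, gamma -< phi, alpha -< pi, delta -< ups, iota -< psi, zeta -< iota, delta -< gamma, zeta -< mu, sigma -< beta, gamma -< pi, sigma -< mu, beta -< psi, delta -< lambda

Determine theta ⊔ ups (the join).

zeta

Common upper bounds of {theta, ups}: iota, mu, psi, zeta.
The least among these is zeta.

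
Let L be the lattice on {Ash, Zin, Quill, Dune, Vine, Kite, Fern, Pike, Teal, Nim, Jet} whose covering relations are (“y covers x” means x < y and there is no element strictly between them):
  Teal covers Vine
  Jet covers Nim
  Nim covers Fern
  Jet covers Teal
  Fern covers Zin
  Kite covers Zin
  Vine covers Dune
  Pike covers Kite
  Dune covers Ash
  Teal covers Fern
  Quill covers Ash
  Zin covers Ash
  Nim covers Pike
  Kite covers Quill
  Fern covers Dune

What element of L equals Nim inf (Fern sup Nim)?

Fern ∨ Nim = Nim
Nim ∧ Nim = Nim

Nim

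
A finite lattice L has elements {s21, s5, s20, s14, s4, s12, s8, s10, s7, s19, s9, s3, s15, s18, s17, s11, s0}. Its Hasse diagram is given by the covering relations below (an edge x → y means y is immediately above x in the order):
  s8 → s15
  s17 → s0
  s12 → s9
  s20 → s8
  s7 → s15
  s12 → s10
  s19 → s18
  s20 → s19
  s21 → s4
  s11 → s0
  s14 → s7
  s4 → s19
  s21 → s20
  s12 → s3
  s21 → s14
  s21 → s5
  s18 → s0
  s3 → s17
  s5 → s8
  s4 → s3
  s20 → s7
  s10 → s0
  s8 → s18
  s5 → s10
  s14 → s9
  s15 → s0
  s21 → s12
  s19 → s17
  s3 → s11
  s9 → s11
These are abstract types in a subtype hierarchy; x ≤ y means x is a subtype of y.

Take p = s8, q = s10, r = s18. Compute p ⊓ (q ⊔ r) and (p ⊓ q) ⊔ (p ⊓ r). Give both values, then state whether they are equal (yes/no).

s8; s8; yes

q ⊔ r = s0, so p ⊓ (q ⊔ r) = s8 ⊓ s0 = s8.
p ⊓ q = s5 and p ⊓ r = s8, so (p ⊓ q) ⊔ (p ⊓ r) = s5 ⊔ s8 = s8.
Equal: yes.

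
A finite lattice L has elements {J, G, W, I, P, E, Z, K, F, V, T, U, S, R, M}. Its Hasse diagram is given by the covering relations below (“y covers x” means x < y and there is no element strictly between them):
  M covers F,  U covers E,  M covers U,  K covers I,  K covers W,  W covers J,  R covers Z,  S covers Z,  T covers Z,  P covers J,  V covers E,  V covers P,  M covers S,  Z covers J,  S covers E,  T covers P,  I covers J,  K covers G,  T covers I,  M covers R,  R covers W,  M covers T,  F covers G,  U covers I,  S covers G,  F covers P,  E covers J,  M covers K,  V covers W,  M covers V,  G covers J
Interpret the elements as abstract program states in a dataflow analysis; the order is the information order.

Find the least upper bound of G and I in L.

K

Common upper bounds of {G, I}: K, M.
The least among these is K.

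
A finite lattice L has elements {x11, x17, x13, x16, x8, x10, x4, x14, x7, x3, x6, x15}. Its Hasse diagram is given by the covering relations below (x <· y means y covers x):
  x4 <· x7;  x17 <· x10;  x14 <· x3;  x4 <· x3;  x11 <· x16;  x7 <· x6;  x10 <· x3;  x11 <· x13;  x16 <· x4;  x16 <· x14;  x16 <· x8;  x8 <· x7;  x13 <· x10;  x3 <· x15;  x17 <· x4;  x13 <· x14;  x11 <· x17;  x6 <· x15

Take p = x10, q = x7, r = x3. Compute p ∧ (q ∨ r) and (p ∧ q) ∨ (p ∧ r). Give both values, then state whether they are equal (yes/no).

q ∨ r = x15, so p ∧ (q ∨ r) = x10 ∧ x15 = x10.
p ∧ q = x17 and p ∧ r = x10, so (p ∧ q) ∨ (p ∧ r) = x17 ∨ x10 = x10.
Equal: yes.

x10; x10; yes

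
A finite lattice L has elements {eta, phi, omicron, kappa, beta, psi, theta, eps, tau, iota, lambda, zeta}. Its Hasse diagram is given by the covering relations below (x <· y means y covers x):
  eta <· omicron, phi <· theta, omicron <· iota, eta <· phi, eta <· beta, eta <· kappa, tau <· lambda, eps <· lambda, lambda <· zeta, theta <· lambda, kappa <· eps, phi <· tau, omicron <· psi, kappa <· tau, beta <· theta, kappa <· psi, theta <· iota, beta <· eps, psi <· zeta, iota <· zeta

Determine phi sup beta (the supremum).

theta

Common upper bounds of {phi, beta}: iota, lambda, theta, zeta.
The least among these is theta.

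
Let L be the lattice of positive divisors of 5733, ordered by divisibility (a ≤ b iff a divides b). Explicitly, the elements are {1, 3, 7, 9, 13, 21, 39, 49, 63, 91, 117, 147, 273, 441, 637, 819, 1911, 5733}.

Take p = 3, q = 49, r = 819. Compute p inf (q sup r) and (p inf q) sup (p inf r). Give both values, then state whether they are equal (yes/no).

3; 3; yes

q sup r = 5733, so p inf (q sup r) = 3 inf 5733 = 3.
p inf q = 1 and p inf r = 3, so (p inf q) sup (p inf r) = 1 sup 3 = 3.
Equal: yes.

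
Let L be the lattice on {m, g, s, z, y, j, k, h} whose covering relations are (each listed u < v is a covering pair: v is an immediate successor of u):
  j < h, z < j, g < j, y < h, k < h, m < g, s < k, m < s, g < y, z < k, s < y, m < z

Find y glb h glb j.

Common lower bounds of {y, h, j}: g, m.
The greatest among these is g.

g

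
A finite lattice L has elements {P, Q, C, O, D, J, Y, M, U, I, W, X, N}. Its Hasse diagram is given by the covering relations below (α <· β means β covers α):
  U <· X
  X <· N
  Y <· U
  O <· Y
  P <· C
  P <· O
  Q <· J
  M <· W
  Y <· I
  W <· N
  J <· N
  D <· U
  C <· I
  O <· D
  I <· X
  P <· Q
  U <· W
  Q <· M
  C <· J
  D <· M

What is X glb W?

U

Common lower bounds of {X, W}: D, O, P, U, Y.
The greatest among these is U.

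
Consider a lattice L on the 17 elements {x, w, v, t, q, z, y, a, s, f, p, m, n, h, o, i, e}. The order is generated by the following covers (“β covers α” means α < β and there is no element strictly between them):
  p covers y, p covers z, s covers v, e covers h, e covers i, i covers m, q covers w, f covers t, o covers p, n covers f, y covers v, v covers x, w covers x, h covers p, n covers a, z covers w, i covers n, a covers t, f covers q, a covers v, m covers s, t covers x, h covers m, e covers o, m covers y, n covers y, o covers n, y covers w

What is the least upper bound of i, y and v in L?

Common upper bounds of {i, y, v}: e, i.
The least among these is i.

i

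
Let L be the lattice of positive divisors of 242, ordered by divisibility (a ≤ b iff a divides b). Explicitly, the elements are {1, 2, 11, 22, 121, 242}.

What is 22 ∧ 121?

11

In the divisibility order, the meet is the greatest common divisor: gcd(22, 121) = 11.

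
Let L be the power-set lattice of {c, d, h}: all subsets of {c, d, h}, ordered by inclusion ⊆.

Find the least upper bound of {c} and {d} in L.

{c,d}

Under ⊆, join is union: {c} ∪ {d} = {c,d}.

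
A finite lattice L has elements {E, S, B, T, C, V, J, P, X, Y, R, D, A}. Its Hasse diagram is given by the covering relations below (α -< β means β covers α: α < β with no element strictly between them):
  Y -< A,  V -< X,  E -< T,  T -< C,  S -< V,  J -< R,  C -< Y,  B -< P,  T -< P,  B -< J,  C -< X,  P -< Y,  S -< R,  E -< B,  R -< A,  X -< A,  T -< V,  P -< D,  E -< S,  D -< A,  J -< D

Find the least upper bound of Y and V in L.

A

Common upper bounds of {Y, V}: A.
The least among these is A.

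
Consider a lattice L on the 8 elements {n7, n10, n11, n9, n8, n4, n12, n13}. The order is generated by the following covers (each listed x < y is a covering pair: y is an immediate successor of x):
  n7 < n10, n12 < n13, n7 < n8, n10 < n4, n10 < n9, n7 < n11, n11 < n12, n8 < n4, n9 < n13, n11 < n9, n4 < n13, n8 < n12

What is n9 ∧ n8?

Common lower bounds of {n9, n8}: n7.
The greatest among these is n7.

n7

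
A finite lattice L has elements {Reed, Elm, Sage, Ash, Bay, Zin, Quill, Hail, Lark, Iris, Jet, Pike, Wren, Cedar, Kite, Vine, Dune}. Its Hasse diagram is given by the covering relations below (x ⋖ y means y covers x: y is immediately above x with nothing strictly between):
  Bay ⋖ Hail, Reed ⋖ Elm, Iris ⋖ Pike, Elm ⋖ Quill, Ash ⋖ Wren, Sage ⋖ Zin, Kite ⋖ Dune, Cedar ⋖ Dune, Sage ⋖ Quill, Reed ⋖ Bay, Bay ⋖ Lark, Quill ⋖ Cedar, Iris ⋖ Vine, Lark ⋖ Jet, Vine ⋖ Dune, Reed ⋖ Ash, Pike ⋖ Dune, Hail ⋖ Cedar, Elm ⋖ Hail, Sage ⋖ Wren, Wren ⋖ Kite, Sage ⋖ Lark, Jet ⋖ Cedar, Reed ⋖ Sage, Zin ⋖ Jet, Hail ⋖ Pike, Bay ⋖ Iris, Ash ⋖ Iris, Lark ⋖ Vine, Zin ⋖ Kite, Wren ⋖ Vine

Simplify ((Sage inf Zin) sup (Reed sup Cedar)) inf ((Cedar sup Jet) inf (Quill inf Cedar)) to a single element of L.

Quill

Sage ∧ Zin = Sage
Reed ∨ Cedar = Cedar
Sage ∨ Cedar = Cedar
Cedar ∨ Jet = Cedar
Quill ∧ Cedar = Quill
Cedar ∧ Quill = Quill
Cedar ∧ Quill = Quill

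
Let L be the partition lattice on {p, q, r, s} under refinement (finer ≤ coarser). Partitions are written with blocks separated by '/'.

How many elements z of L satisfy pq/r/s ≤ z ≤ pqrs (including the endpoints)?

The interval [pq/r/s, pqrs] = {pq/r/s, pq/rs, pqr/s, pqrs, pqs/r}, which has 5 elements.

5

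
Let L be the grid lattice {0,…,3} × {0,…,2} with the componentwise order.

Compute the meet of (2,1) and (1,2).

(1,1)

In a product of chains, the meet is componentwise min, giving (1,1).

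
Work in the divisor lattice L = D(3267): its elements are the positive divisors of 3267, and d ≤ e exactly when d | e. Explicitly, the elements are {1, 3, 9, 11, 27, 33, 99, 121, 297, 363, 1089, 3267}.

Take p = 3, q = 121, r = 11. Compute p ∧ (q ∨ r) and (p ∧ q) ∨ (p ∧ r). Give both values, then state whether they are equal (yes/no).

1; 1; yes

q ∨ r = 121, so p ∧ (q ∨ r) = 3 ∧ 121 = 1.
p ∧ q = 1 and p ∧ r = 1, so (p ∧ q) ∨ (p ∧ r) = 1 ∨ 1 = 1.
Equal: yes.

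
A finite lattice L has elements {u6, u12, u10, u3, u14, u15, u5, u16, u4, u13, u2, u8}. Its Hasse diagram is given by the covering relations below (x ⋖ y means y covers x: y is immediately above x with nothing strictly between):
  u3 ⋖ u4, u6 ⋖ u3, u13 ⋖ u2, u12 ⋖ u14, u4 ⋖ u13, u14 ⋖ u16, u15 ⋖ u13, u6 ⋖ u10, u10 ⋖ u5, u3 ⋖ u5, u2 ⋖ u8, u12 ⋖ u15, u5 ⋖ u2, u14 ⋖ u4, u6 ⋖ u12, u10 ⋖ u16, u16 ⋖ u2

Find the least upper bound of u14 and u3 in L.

Common upper bounds of {u14, u3}: u13, u2, u4, u8.
The least among these is u4.

u4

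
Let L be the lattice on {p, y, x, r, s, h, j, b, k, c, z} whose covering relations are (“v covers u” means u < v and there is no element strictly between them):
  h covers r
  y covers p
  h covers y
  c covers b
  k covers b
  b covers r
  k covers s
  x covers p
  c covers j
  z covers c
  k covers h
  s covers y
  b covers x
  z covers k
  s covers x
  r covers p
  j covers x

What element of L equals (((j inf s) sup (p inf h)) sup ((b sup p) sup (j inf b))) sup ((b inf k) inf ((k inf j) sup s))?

b

j ∧ s = x
p ∧ h = p
x ∨ p = x
b ∨ p = b
j ∧ b = x
b ∨ x = b
x ∨ b = b
b ∧ k = b
k ∧ j = x
x ∨ s = s
b ∧ s = x
b ∨ x = b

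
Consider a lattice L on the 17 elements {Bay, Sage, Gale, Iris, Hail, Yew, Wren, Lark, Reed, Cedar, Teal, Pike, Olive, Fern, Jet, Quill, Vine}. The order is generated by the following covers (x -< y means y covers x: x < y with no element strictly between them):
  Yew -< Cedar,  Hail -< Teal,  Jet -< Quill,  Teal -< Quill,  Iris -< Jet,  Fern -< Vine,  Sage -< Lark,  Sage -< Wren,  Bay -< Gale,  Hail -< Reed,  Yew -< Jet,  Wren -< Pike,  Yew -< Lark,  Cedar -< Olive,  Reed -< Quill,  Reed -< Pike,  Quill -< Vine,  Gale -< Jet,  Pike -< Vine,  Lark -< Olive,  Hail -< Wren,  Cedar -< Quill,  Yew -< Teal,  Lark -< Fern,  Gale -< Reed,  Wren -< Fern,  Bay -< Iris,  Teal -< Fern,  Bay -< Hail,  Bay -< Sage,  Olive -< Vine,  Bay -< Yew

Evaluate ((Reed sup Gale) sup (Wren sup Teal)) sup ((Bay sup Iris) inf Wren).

Vine

Reed ∨ Gale = Reed
Wren ∨ Teal = Fern
Reed ∨ Fern = Vine
Bay ∨ Iris = Iris
Iris ∧ Wren = Bay
Vine ∨ Bay = Vine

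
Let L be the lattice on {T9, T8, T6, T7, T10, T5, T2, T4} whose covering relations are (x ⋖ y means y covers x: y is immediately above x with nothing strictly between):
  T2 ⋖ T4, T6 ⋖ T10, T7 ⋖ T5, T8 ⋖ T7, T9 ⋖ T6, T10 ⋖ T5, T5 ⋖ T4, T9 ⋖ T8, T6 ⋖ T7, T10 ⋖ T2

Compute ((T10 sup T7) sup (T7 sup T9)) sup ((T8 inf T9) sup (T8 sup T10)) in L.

T5

T10 ∨ T7 = T5
T7 ∨ T9 = T7
T5 ∨ T7 = T5
T8 ∧ T9 = T9
T8 ∨ T10 = T5
T9 ∨ T5 = T5
T5 ∨ T5 = T5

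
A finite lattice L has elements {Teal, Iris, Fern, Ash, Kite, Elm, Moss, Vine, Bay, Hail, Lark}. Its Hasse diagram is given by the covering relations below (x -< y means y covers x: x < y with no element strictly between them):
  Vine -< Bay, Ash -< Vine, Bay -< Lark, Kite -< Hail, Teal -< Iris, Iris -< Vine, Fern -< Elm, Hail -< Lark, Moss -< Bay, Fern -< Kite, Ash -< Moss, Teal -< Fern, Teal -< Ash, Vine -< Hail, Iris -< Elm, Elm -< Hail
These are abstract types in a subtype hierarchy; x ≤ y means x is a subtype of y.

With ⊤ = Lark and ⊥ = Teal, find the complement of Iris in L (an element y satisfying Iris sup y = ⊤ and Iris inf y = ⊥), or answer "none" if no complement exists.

none

For every candidate y, either Iris ∨ y ≠ Lark or Iris ∧ y ≠ Teal; no complement exists.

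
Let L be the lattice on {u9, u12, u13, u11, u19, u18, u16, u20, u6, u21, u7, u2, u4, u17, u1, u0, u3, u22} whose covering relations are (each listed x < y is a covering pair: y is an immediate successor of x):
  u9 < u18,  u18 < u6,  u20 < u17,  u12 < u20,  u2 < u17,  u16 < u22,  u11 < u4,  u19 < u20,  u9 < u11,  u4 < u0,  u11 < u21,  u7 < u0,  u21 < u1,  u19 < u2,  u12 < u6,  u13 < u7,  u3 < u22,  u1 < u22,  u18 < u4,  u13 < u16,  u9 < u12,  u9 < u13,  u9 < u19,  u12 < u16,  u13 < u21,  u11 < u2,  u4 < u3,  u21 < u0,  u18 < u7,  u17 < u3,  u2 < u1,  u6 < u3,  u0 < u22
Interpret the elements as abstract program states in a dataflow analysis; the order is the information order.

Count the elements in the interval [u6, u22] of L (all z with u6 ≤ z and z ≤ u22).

The interval [u6, u22] = {u22, u3, u6}, which has 3 elements.

3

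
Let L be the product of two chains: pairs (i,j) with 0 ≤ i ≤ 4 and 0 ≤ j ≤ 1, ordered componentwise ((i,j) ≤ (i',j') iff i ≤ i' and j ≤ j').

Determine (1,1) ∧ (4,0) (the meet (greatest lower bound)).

(1,0)

In a product of chains, the meet is componentwise min, giving (1,0).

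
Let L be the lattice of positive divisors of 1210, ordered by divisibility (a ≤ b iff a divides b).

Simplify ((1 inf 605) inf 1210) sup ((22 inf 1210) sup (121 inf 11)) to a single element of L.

1 ∧ 605 = 1
1 ∧ 1210 = 1
22 ∧ 1210 = 22
121 ∧ 11 = 11
22 ∨ 11 = 22
1 ∨ 22 = 22

22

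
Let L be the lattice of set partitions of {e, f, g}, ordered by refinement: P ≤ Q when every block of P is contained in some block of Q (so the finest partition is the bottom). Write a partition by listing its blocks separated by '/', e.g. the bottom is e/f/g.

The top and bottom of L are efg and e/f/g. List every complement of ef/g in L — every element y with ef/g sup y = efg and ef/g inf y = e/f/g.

Need y with ef/g ∨ y = efg and ef/g ∧ y = e/f/g.
Checking each element gives: e/fg, eg/f.

e/fg, eg/f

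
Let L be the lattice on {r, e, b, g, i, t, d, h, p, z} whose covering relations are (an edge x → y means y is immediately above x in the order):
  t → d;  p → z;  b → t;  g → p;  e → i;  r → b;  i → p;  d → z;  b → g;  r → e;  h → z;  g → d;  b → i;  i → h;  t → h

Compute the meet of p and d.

Common lower bounds of {p, d}: b, g, r.
The greatest among these is g.

g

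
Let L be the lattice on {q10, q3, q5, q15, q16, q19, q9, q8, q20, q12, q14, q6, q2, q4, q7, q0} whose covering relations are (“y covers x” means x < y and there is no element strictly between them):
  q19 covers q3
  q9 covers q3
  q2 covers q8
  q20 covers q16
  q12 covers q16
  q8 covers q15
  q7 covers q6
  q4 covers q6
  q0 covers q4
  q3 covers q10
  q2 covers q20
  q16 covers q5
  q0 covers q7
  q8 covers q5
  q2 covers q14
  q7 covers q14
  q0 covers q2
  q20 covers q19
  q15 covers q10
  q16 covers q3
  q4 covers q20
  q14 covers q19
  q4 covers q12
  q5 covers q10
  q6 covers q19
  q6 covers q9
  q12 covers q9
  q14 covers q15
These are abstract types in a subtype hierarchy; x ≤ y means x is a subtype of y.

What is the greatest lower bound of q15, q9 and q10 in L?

Common lower bounds of {q15, q9, q10}: q10.
The greatest among these is q10.

q10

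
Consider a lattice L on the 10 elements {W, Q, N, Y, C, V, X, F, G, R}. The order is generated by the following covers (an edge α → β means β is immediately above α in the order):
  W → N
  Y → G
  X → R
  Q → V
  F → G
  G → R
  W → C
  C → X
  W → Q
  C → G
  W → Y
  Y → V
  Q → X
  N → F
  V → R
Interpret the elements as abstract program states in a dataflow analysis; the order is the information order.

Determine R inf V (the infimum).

Common lower bounds of {R, V}: Q, V, W, Y.
The greatest among these is V.

V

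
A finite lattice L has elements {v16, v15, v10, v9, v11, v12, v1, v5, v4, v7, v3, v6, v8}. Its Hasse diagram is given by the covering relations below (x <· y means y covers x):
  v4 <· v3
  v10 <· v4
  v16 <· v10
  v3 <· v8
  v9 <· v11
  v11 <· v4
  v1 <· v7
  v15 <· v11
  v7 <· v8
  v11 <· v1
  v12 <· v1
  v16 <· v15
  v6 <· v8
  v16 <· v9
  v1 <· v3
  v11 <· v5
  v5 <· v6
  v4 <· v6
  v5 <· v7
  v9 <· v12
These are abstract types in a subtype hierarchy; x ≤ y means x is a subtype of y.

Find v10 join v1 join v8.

Common upper bounds of {v10, v1, v8}: v8.
The least among these is v8.

v8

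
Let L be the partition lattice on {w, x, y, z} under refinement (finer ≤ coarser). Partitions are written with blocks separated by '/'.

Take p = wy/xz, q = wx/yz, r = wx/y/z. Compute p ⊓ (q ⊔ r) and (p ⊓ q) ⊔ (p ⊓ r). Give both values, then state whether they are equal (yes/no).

q ⊔ r = wx/yz, so p ⊓ (q ⊔ r) = wy/xz ⊓ wx/yz = w/x/y/z.
p ⊓ q = w/x/y/z and p ⊓ r = w/x/y/z, so (p ⊓ q) ⊔ (p ⊓ r) = w/x/y/z ⊔ w/x/y/z = w/x/y/z.
Equal: yes.

w/x/y/z; w/x/y/z; yes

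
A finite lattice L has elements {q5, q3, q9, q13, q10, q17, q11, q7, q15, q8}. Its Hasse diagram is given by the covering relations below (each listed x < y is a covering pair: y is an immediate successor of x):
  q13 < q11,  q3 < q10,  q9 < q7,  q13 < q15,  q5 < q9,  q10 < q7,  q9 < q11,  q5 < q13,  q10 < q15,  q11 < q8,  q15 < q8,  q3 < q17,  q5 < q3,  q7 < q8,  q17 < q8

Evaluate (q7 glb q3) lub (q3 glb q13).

q7 ∧ q3 = q3
q3 ∧ q13 = q5
q3 ∨ q5 = q3

q3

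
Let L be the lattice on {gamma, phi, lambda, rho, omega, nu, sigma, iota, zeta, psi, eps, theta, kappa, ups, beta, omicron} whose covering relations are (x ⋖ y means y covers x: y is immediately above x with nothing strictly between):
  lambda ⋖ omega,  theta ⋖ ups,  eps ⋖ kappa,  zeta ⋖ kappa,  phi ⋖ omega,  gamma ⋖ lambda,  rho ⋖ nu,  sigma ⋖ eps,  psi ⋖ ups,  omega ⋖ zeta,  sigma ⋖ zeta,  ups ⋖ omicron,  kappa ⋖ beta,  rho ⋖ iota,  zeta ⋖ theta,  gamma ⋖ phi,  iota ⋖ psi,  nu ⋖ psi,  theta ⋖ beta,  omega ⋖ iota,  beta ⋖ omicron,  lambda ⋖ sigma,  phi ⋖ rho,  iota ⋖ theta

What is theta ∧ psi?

iota

Common lower bounds of {theta, psi}: gamma, iota, lambda, omega, phi, rho.
The greatest among these is iota.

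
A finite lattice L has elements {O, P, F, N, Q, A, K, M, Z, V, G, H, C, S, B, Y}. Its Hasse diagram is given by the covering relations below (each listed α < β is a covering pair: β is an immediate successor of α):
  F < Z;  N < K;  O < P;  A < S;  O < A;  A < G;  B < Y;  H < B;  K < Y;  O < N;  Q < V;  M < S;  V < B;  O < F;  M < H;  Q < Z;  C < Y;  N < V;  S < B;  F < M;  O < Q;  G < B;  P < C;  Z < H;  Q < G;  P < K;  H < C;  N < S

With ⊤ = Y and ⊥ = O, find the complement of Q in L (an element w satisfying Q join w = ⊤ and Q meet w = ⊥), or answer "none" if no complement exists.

Need w with Q ∨ w = Y and Q ∧ w = O.
Checking each element gives: K.

K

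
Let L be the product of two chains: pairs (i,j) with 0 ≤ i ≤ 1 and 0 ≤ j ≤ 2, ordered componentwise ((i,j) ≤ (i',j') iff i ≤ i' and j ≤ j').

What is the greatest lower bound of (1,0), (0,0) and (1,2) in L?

(0,0)

Common lower bounds of {(1,0), (0,0), (1,2)}: (0,0).
The greatest among these is (0,0).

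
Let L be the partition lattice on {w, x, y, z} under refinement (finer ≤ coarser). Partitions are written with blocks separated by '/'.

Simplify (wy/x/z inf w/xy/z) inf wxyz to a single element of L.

w/x/y/z

wy/x/z ∧ w/xy/z = w/x/y/z
w/x/y/z ∧ wxyz = w/x/y/z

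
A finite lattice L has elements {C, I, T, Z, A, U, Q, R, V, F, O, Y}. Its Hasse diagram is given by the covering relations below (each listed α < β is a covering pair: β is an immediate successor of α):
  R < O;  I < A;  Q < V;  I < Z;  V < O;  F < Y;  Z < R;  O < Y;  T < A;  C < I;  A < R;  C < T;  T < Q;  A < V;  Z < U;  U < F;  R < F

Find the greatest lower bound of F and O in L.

Common lower bounds of {F, O}: A, C, I, R, T, Z.
The greatest among these is R.

R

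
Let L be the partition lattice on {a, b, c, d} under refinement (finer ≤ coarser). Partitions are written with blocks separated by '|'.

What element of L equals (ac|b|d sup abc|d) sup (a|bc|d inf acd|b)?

abc|d

ac|b|d ∨ abc|d = abc|d
a|bc|d ∧ acd|b = a|b|c|d
abc|d ∨ a|b|c|d = abc|d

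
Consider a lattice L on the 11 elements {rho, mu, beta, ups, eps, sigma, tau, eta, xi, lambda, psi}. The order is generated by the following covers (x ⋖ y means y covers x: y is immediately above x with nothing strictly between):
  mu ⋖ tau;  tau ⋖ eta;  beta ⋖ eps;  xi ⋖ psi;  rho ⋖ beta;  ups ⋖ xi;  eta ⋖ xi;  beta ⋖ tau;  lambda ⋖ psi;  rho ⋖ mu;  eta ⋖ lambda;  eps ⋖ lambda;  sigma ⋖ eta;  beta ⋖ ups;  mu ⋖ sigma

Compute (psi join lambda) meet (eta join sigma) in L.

eta

psi ∨ lambda = psi
eta ∨ sigma = eta
psi ∧ eta = eta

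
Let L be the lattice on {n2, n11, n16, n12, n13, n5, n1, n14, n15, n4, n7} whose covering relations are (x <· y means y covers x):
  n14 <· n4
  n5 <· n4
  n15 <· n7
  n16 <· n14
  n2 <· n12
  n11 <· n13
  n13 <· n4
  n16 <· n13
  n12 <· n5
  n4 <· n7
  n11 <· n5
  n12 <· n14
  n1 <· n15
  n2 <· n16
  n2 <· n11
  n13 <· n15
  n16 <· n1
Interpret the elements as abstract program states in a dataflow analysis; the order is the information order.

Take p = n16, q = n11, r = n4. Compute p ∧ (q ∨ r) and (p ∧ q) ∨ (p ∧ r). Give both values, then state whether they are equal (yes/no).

q ∨ r = n4, so p ∧ (q ∨ r) = n16 ∧ n4 = n16.
p ∧ q = n2 and p ∧ r = n16, so (p ∧ q) ∨ (p ∧ r) = n2 ∨ n16 = n16.
Equal: yes.

n16; n16; yes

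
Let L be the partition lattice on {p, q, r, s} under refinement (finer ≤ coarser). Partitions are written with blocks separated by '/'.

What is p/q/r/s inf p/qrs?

p/q/r/s

The meet (common refinement) of p/q/r/s and p/qrs intersects blocks pairwise, giving p/q/r/s.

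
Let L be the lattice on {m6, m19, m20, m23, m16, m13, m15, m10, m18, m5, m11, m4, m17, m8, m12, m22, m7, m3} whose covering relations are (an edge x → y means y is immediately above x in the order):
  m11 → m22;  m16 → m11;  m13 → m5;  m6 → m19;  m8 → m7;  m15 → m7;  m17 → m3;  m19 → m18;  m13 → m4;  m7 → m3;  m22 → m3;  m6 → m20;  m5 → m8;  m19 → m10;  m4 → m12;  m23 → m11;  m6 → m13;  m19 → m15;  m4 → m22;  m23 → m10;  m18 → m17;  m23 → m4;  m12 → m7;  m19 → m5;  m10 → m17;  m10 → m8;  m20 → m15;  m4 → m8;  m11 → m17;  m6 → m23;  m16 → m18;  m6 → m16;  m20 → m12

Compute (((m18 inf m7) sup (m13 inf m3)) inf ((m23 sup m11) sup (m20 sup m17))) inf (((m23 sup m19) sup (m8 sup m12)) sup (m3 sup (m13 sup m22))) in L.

m5

m18 ∧ m7 = m19
m13 ∧ m3 = m13
m19 ∨ m13 = m5
m23 ∨ m11 = m11
m20 ∨ m17 = m3
m11 ∨ m3 = m3
m5 ∧ m3 = m5
m23 ∨ m19 = m10
m8 ∨ m12 = m7
m10 ∨ m7 = m7
m13 ∨ m22 = m22
m3 ∨ m22 = m3
m7 ∨ m3 = m3
m5 ∧ m3 = m5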